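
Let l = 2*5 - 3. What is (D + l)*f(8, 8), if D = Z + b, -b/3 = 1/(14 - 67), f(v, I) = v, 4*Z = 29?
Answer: 6066/53 ≈ 114.45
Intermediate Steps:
Z = 29/4 (Z = (¼)*29 = 29/4 ≈ 7.2500)
b = 3/53 (b = -3/(14 - 67) = -3/(-53) = -3*(-1/53) = 3/53 ≈ 0.056604)
l = 7 (l = 10 - 3 = 7)
D = 1549/212 (D = 29/4 + 3/53 = 1549/212 ≈ 7.3066)
(D + l)*f(8, 8) = (1549/212 + 7)*8 = (3033/212)*8 = 6066/53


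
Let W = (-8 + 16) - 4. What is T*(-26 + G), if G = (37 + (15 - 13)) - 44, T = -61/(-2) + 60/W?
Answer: -2821/2 ≈ -1410.5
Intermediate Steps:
W = 4 (W = 8 - 4 = 4)
T = 91/2 (T = -61/(-2) + 60/4 = -61*(-½) + 60*(¼) = 61/2 + 15 = 91/2 ≈ 45.500)
G = -5 (G = (37 + 2) - 44 = 39 - 44 = -5)
T*(-26 + G) = 91*(-26 - 5)/2 = (91/2)*(-31) = -2821/2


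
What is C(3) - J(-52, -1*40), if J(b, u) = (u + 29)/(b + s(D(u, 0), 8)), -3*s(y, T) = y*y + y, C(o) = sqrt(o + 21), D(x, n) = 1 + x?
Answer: -11/546 + 2*sqrt(6) ≈ 4.8788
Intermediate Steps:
C(o) = sqrt(21 + o)
s(y, T) = -y/3 - y**2/3 (s(y, T) = -(y*y + y)/3 = -(y**2 + y)/3 = -(y + y**2)/3 = -y/3 - y**2/3)
J(b, u) = (29 + u)/(b - (1 + u)*(2 + u)/3) (J(b, u) = (u + 29)/(b - (1 + u)*(1 + (1 + u))/3) = (29 + u)/(b - (1 + u)*(2 + u)/3))
C(3) - J(-52, -1*40) = sqrt(21 + 3) - 3*(29 - 1*40)/(3*(-52) - (1 - 1*40)*(2 - 1*40)) = sqrt(24) - 3*(29 - 40)/(-156 - (1 - 40)*(2 - 40)) = 2*sqrt(6) - 3*(-11)/(-156 - 1*(-39)*(-38)) = 2*sqrt(6) - 3*(-11)/(-156 - 1482) = 2*sqrt(6) - 3*(-11)/(-1638) = 2*sqrt(6) - 3*(-1)*(-11)/1638 = 2*sqrt(6) - 1*11/546 = 2*sqrt(6) - 11/546 = -11/546 + 2*sqrt(6)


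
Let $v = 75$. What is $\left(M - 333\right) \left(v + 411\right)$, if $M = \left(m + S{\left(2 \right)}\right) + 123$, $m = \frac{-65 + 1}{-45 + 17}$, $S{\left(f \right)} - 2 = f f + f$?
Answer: $- \frac{679428}{7} \approx -97061.0$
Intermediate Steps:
$S{\left(f \right)} = 2 + f + f^{2}$ ($S{\left(f \right)} = 2 + \left(f f + f\right) = 2 + \left(f^{2} + f\right) = 2 + \left(f + f^{2}\right) = 2 + f + f^{2}$)
$m = \frac{16}{7}$ ($m = - \frac{64}{-28} = \left(-64\right) \left(- \frac{1}{28}\right) = \frac{16}{7} \approx 2.2857$)
$M = \frac{933}{7}$ ($M = \left(\frac{16}{7} + \left(2 + 2 + 2^{2}\right)\right) + 123 = \left(\frac{16}{7} + \left(2 + 2 + 4\right)\right) + 123 = \left(\frac{16}{7} + 8\right) + 123 = \frac{72}{7} + 123 = \frac{933}{7} \approx 133.29$)
$\left(M - 333\right) \left(v + 411\right) = \left(\frac{933}{7} - 333\right) \left(75 + 411\right) = \left(- \frac{1398}{7}\right) 486 = - \frac{679428}{7}$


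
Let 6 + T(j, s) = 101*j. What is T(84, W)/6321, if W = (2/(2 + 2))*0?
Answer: 2826/2107 ≈ 1.3412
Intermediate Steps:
W = 0 (W = (2/4)*0 = (2*(¼))*0 = (½)*0 = 0)
T(j, s) = -6 + 101*j
T(84, W)/6321 = (-6 + 101*84)/6321 = (-6 + 8484)*(1/6321) = 8478*(1/6321) = 2826/2107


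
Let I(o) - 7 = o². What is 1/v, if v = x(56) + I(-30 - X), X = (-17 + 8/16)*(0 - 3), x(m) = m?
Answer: 4/25533 ≈ 0.00015666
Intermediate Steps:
X = 99/2 (X = (-17 + 8*(1/16))*(-3) = (-17 + ½)*(-3) = -33/2*(-3) = 99/2 ≈ 49.500)
I(o) = 7 + o²
v = 25533/4 (v = 56 + (7 + (-30 - 1*99/2)²) = 56 + (7 + (-30 - 99/2)²) = 56 + (7 + (-159/2)²) = 56 + (7 + 25281/4) = 56 + 25309/4 = 25533/4 ≈ 6383.3)
1/v = 1/(25533/4) = 4/25533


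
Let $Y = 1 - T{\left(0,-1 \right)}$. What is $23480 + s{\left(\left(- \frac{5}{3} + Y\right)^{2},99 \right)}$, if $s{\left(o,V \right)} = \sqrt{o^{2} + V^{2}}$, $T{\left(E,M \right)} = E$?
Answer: $23480 + \frac{\sqrt{793897}}{9} \approx 23579.0$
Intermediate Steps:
$Y = 1$ ($Y = 1 - 0 = 1 + 0 = 1$)
$s{\left(o,V \right)} = \sqrt{V^{2} + o^{2}}$
$23480 + s{\left(\left(- \frac{5}{3} + Y\right)^{2},99 \right)} = 23480 + \sqrt{99^{2} + \left(\left(- \frac{5}{3} + 1\right)^{2}\right)^{2}} = 23480 + \sqrt{9801 + \left(\left(\left(-5\right) \frac{1}{3} + 1\right)^{2}\right)^{2}} = 23480 + \sqrt{9801 + \left(\left(- \frac{5}{3} + 1\right)^{2}\right)^{2}} = 23480 + \sqrt{9801 + \left(\left(- \frac{2}{3}\right)^{2}\right)^{2}} = 23480 + \sqrt{9801 + \left(\frac{4}{9}\right)^{2}} = 23480 + \sqrt{9801 + \frac{16}{81}} = 23480 + \sqrt{\frac{793897}{81}} = 23480 + \frac{\sqrt{793897}}{9}$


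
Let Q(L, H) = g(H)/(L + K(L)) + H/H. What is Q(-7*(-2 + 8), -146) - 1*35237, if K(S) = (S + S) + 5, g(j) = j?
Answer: -4263410/121 ≈ -35235.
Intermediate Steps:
K(S) = 5 + 2*S (K(S) = 2*S + 5 = 5 + 2*S)
Q(L, H) = 1 + H/(5 + 3*L) (Q(L, H) = H/(L + (5 + 2*L)) + H/H = H/(5 + 3*L) + 1 = 1 + H/(5 + 3*L))
Q(-7*(-2 + 8), -146) - 1*35237 = (5 - 146 + 3*(-7*(-2 + 8)))/(5 + 3*(-7*(-2 + 8))) - 1*35237 = (5 - 146 + 3*(-7*6))/(5 + 3*(-7*6)) - 35237 = (5 - 146 + 3*(-42))/(5 + 3*(-42)) - 35237 = (5 - 146 - 126)/(5 - 126) - 35237 = -267/(-121) - 35237 = -1/121*(-267) - 35237 = 267/121 - 35237 = -4263410/121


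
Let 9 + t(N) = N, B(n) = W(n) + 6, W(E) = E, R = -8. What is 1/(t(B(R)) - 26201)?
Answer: -1/26212 ≈ -3.8150e-5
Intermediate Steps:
B(n) = 6 + n (B(n) = n + 6 = 6 + n)
t(N) = -9 + N
1/(t(B(R)) - 26201) = 1/((-9 + (6 - 8)) - 26201) = 1/((-9 - 2) - 26201) = 1/(-11 - 26201) = 1/(-26212) = -1/26212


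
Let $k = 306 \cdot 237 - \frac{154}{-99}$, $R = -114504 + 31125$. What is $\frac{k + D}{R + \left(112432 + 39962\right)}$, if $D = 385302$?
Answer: $\frac{824086}{124227} \approx 6.6337$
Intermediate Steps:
$R = -83379$
$k = \frac{652712}{9}$ ($k = 72522 - - \frac{14}{9} = 72522 + \frac{14}{9} = \frac{652712}{9} \approx 72524.0$)
$\frac{k + D}{R + \left(112432 + 39962\right)} = \frac{\frac{652712}{9} + 385302}{-83379 + \left(112432 + 39962\right)} = \frac{4120430}{9 \left(-83379 + 152394\right)} = \frac{4120430}{9 \cdot 69015} = \frac{4120430}{9} \cdot \frac{1}{69015} = \frac{824086}{124227}$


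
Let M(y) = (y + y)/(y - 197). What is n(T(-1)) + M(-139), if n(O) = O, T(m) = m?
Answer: -29/168 ≈ -0.17262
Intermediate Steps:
M(y) = 2*y/(-197 + y) (M(y) = (2*y)/(-197 + y) = 2*y/(-197 + y))
n(T(-1)) + M(-139) = -1 + 2*(-139)/(-197 - 139) = -1 + 2*(-139)/(-336) = -1 + 2*(-139)*(-1/336) = -1 + 139/168 = -29/168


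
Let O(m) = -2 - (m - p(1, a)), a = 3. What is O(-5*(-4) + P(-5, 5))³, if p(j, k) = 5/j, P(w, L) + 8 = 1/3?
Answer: -21952/27 ≈ -813.04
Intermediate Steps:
P(w, L) = -23/3 (P(w, L) = -8 + 1/3 = -8 + ⅓ = -23/3)
O(m) = 3 - m (O(m) = -2 - (m - 5/1) = -2 - (m - 5) = -2 - (-5 + m) = -2 + (5 - m) = 3 - m)
O(-5*(-4) + P(-5, 5))³ = (3 - (-5*(-4) - 23/3))³ = (3 - (20 - 23/3))³ = (3 - 1*37/3)³ = (3 - 37/3)³ = (-28/3)³ = -21952/27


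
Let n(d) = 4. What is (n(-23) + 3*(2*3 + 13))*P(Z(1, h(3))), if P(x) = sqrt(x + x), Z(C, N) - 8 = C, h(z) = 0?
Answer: 183*sqrt(2) ≈ 258.80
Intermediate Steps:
Z(C, N) = 8 + C
P(x) = sqrt(2)*sqrt(x) (P(x) = sqrt(2*x) = sqrt(2)*sqrt(x))
(n(-23) + 3*(2*3 + 13))*P(Z(1, h(3))) = (4 + 3*(2*3 + 13))*(sqrt(2)*sqrt(8 + 1)) = (4 + 3*(6 + 13))*(sqrt(2)*sqrt(9)) = (4 + 3*19)*(sqrt(2)*3) = (4 + 57)*(3*sqrt(2)) = 61*(3*sqrt(2)) = 183*sqrt(2)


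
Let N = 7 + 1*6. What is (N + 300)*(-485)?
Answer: -151805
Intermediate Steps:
N = 13 (N = 7 + 6 = 13)
(N + 300)*(-485) = (13 + 300)*(-485) = 313*(-485) = -151805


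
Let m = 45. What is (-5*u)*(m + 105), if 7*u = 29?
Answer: -21750/7 ≈ -3107.1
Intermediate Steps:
u = 29/7 (u = (⅐)*29 = 29/7 ≈ 4.1429)
(-5*u)*(m + 105) = (-5*29/7)*(45 + 105) = -145/7*150 = -21750/7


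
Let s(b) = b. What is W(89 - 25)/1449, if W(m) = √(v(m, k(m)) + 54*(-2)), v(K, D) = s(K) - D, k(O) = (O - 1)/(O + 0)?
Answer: I*√2879/11592 ≈ 0.0046287*I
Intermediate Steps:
k(O) = (-1 + O)/O
v(K, D) = K - D
W(m) = √(-108 + m - (-1 + m)/m) (W(m) = √((m - (-1 + m)/m) + 54*(-2)) = √((m - (-1 + m)/m) - 108) = √(-108 + m - (-1 + m)/m))
W(89 - 25)/1449 = √(-109 + (89 - 25) + 1/(89 - 25))/1449 = √(-109 + 64 + 1/64)*(1/1449) = √(-2879/64)*(1/1449) = (I*√2879/8)*(1/1449) = I*√2879/11592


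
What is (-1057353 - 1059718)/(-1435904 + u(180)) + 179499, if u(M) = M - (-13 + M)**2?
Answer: 262719186958/1463613 ≈ 1.7950e+5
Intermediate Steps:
(-1057353 - 1059718)/(-1435904 + u(180)) + 179499 = (-1057353 - 1059718)/(-1435904 + (180 - (-13 + 180)**2)) + 179499 = -2117071/(-1435904 + (180 - 1*167**2)) + 179499 = -2117071/(-1435904 + (180 - 1*27889)) + 179499 = -2117071/(-1435904 + (180 - 27889)) + 179499 = -2117071/(-1435904 - 27709) + 179499 = -2117071/(-1463613) + 179499 = -2117071*(-1/1463613) + 179499 = 2117071/1463613 + 179499 = 262719186958/1463613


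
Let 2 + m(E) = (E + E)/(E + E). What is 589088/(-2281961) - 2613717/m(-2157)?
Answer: 5964399669949/2281961 ≈ 2.6137e+6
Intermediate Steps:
m(E) = -1 (m(E) = -2 + (E + E)/(E + E) = -2 + (2*E)/((2*E)) = -2 + (2*E)*(1/(2*E)) = -2 + 1 = -1)
589088/(-2281961) - 2613717/m(-2157) = 589088/(-2281961) - 2613717/(-1) = 589088*(-1/2281961) - 2613717*(-1) = -589088/2281961 + 2613717 = 5964399669949/2281961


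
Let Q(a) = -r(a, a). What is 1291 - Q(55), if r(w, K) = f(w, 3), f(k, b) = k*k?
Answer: 4316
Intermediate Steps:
f(k, b) = k**2
r(w, K) = w**2
Q(a) = -a**2
1291 - Q(55) = 1291 - (-1)*55**2 = 1291 - (-1)*3025 = 1291 - 1*(-3025) = 1291 + 3025 = 4316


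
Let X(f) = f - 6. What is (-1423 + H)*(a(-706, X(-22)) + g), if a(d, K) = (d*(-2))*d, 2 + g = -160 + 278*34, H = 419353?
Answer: -412740145260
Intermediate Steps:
g = 9290 (g = -2 + (-160 + 278*34) = -2 + (-160 + 9452) = -2 + 9292 = 9290)
X(f) = -6 + f
a(d, K) = -2*d**2 (a(d, K) = (-2*d)*d = -2*d**2)
(-1423 + H)*(a(-706, X(-22)) + g) = (-1423 + 419353)*(-2*(-706)**2 + 9290) = 417930*(-2*498436 + 9290) = 417930*(-996872 + 9290) = 417930*(-987582) = -412740145260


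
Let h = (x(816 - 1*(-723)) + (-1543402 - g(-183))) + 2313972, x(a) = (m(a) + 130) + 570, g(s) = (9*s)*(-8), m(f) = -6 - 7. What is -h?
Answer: -758081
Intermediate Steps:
m(f) = -13
g(s) = -72*s
x(a) = 687 (x(a) = (-13 + 130) + 570 = 117 + 570 = 687)
h = 758081 (h = (687 + (-1543402 - (-72)*(-183))) + 2313972 = (687 + (-1543402 - 1*13176)) + 2313972 = (687 + (-1543402 - 13176)) + 2313972 = (687 - 1556578) + 2313972 = -1555891 + 2313972 = 758081)
-h = -1*758081 = -758081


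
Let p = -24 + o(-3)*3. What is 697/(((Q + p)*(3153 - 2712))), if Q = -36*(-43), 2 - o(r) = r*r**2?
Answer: 697/710451 ≈ 0.00098107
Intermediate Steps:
o(r) = 2 - r**3 (o(r) = 2 - r*r**2 = 2 - r**3)
p = 63 (p = -24 + (2 - 1*(-3)**3)*3 = -24 + (2 - 1*(-27))*3 = -24 + (2 + 27)*3 = -24 + 29*3 = -24 + 87 = 63)
Q = 1548
697/(((Q + p)*(3153 - 2712))) = 697/(((1548 + 63)*(3153 - 2712))) = 697/((1611*441)) = 697/710451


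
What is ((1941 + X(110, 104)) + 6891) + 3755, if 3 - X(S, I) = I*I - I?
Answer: 1878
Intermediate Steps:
X(S, I) = 3 + I - I**2 (X(S, I) = 3 - (I*I - I) = 3 - (I**2 - I) = 3 + (I - I**2) = 3 + I - I**2)
((1941 + X(110, 104)) + 6891) + 3755 = ((1941 + (3 + 104 - 1*104**2)) + 6891) + 3755 = ((1941 + (3 + 104 - 1*10816)) + 6891) + 3755 = ((1941 + (3 + 104 - 10816)) + 6891) + 3755 = ((1941 - 10709) + 6891) + 3755 = (-8768 + 6891) + 3755 = -1877 + 3755 = 1878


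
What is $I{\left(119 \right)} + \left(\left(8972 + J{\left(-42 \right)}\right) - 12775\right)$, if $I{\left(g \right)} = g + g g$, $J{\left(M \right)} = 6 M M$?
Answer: $21061$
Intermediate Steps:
$J{\left(M \right)} = 6 M^{2}$
$I{\left(g \right)} = g + g^{2}$
$I{\left(119 \right)} + \left(\left(8972 + J{\left(-42 \right)}\right) - 12775\right) = 119 \left(1 + 119\right) - \left(3803 - 10584\right) = 119 \cdot 120 + \left(\left(8972 + 6 \cdot 1764\right) - 12775\right) = 14280 + \left(\left(8972 + 10584\right) - 12775\right) = 14280 + \left(19556 - 12775\right) = 14280 + 6781 = 21061$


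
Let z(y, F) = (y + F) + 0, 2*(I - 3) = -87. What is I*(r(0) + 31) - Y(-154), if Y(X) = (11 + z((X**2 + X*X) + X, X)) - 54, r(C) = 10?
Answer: -97483/2 ≈ -48742.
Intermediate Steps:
I = -81/2 (I = 3 + (1/2)*(-87) = 3 - 87/2 = -81/2 ≈ -40.500)
z(y, F) = F + y (z(y, F) = (F + y) + 0 = F + y)
Y(X) = -43 + 2*X + 2*X**2 (Y(X) = (11 + (X + ((X**2 + X*X) + X))) - 54 = (11 + (X + ((X**2 + X**2) + X))) - 54 = (11 + (X + (2*X**2 + X))) - 54 = (11 + (X + (X + 2*X**2))) - 54 = (11 + (2*X + 2*X**2)) - 54 = (11 + 2*X + 2*X**2) - 54 = -43 + 2*X + 2*X**2)
I*(r(0) + 31) - Y(-154) = -81*(10 + 31)/2 - (-43 - 154 - 154*(1 + 2*(-154))) = -81/2*41 - (-43 - 154 - 154*(1 - 308)) = -3321/2 - (-43 - 154 - 154*(-307)) = -3321/2 - (-43 - 154 + 47278) = -3321/2 - 1*47081 = -3321/2 - 47081 = -97483/2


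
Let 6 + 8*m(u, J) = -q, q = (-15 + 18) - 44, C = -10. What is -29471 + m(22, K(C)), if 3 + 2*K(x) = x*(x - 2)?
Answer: -235733/8 ≈ -29467.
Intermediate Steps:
K(x) = -3/2 + x*(-2 + x)/2 (K(x) = -3/2 + (x*(x - 2))/2 = -3/2 + (x*(-2 + x))/2 = -3/2 + x*(-2 + x)/2)
q = -41 (q = 3 - 44 = -41)
m(u, J) = 35/8 (m(u, J) = -¾ + (-1*(-41))/8 = -¾ + (⅛)*41 = -¾ + 41/8 = 35/8)
-29471 + m(22, K(C)) = -29471 + 35/8 = -235733/8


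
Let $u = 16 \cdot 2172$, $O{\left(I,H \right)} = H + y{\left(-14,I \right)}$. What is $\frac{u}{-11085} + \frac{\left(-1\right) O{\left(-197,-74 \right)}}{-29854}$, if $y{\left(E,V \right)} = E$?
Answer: $- \frac{15734268}{5014115} \approx -3.138$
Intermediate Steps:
$O{\left(I,H \right)} = -14 + H$ ($O{\left(I,H \right)} = H - 14 = -14 + H$)
$u = 34752$
$\frac{u}{-11085} + \frac{\left(-1\right) O{\left(-197,-74 \right)}}{-29854} = \frac{34752}{-11085} + \frac{\left(-1\right) \left(-14 - 74\right)}{-29854} = 34752 \left(- \frac{1}{11085}\right) + \left(-1\right) \left(-88\right) \left(- \frac{1}{29854}\right) = - \frac{11584}{3695} + 88 \left(- \frac{1}{29854}\right) = - \frac{11584}{3695} - \frac{4}{1357} = - \frac{15734268}{5014115}$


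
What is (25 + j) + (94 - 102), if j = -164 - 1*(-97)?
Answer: -50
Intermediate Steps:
j = -67 (j = -164 + 97 = -67)
(25 + j) + (94 - 102) = (25 - 67) + (94 - 102) = -42 - 8 = -50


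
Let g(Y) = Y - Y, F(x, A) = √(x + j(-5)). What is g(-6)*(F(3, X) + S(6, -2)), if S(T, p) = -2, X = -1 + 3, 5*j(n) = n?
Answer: 0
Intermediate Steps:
j(n) = n/5
X = 2
F(x, A) = √(-1 + x) (F(x, A) = √(x + (⅕)*(-5)) = √(x - 1) = √(-1 + x))
g(Y) = 0
g(-6)*(F(3, X) + S(6, -2)) = 0*(√(-1 + 3) - 2) = 0*(√2 - 2) = 0*(-2 + √2) = 0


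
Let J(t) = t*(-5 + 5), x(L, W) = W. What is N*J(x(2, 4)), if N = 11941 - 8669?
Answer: 0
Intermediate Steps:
N = 3272
J(t) = 0 (J(t) = t*0 = 0)
N*J(x(2, 4)) = 3272*0 = 0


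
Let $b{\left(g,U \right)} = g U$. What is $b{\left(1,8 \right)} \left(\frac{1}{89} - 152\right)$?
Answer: $- \frac{108216}{89} \approx -1215.9$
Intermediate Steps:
$b{\left(g,U \right)} = U g$
$b{\left(1,8 \right)} \left(\frac{1}{89} - 152\right) = 8 \cdot 1 \left(\frac{1}{89} - 152\right) = 8 \left(\frac{1}{89} - 152\right) = 8 \left(- \frac{13527}{89}\right) = - \frac{108216}{89}$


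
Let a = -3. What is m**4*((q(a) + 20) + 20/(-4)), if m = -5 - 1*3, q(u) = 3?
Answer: 73728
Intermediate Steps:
m = -8 (m = -5 - 3 = -8)
m**4*((q(a) + 20) + 20/(-4)) = (-8)**4*((3 + 20) + 20/(-4)) = 4096*(23 + 20*(-1/4)) = 4096*(23 - 5) = 4096*18 = 73728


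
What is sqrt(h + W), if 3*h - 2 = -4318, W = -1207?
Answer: I*sqrt(23811)/3 ≈ 51.436*I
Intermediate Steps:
h = -4316/3 (h = 2/3 + (1/3)*(-4318) = 2/3 - 4318/3 = -4316/3 ≈ -1438.7)
sqrt(h + W) = sqrt(-4316/3 - 1207) = sqrt(-7937/3) = I*sqrt(23811)/3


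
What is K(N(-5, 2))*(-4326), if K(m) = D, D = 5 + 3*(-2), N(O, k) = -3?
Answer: 4326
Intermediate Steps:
D = -1 (D = 5 - 6 = -1)
K(m) = -1
K(N(-5, 2))*(-4326) = -1*(-4326) = 4326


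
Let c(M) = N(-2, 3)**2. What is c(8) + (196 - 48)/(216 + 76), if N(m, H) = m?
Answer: 329/73 ≈ 4.5069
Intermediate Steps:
c(M) = 4 (c(M) = (-2)**2 = 4)
c(8) + (196 - 48)/(216 + 76) = 4 + (196 - 48)/(216 + 76) = 4 + 148/292 = 4 + 148*(1/292) = 4 + 37/73 = 329/73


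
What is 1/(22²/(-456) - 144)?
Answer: -114/16537 ≈ -0.0068936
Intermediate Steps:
1/(22²/(-456) - 144) = 1/(484*(-1/456) - 144) = 1/(-121/114 - 144) = 1/(-16537/114) = -114/16537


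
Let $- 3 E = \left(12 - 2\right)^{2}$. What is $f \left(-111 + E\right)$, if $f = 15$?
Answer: $-2165$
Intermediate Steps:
$E = - \frac{100}{3}$ ($E = - \frac{\left(12 - 2\right)^{2}}{3} = - \frac{10^{2}}{3} = \left(- \frac{1}{3}\right) 100 = - \frac{100}{3} \approx -33.333$)
$f \left(-111 + E\right) = 15 \left(-111 - \frac{100}{3}\right) = 15 \left(- \frac{433}{3}\right) = -2165$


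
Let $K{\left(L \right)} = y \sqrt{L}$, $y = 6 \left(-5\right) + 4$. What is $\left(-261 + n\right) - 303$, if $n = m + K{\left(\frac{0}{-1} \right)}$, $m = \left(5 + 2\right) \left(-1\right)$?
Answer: $-571$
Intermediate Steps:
$y = -26$ ($y = -30 + 4 = -26$)
$K{\left(L \right)} = - 26 \sqrt{L}$
$m = -7$ ($m = 7 \left(-1\right) = -7$)
$n = -7$ ($n = -7 - 26 \sqrt{\frac{0}{-1}} = -7 - 26 \sqrt{0 \left(-1\right)} = -7 - 26 \sqrt{0} = -7 - 0 = -7 + 0 = -7$)
$\left(-261 + n\right) - 303 = \left(-261 - 7\right) - 303 = -268 - 303 = -571$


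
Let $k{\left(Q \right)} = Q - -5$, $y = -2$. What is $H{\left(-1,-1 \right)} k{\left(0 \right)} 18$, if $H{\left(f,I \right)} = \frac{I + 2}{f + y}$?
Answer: $-30$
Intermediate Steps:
$k{\left(Q \right)} = 5 + Q$ ($k{\left(Q \right)} = Q + 5 = 5 + Q$)
$H{\left(f,I \right)} = \frac{2 + I}{-2 + f}$ ($H{\left(f,I \right)} = \frac{I + 2}{f - 2} = \frac{2 + I}{-2 + f}$)
$H{\left(-1,-1 \right)} k{\left(0 \right)} 18 = \frac{2 - 1}{-2 - 1} \left(5 + 0\right) 18 = \frac{1}{-3} \cdot 1 \cdot 5 \cdot 18 = \left(- \frac{1}{3}\right) 1 \cdot 5 \cdot 18 = \left(- \frac{1}{3}\right) 5 \cdot 18 = \left(- \frac{5}{3}\right) 18 = -30$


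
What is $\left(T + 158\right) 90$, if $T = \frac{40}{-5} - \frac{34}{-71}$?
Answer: $\frac{961560}{71} \approx 13543.0$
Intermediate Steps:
$T = - \frac{534}{71}$ ($T = 40 \left(- \frac{1}{5}\right) - - \frac{34}{71} = -8 + \frac{34}{71} = - \frac{534}{71} \approx -7.5211$)
$\left(T + 158\right) 90 = \left(- \frac{534}{71} + 158\right) 90 = \frac{10684}{71} \cdot 90 = \frac{961560}{71}$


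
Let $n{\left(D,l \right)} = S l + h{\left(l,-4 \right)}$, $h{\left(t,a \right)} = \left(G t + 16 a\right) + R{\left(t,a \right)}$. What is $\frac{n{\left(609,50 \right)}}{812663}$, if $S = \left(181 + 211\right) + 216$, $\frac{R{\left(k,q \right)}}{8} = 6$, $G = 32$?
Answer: $\frac{31984}{812663} \approx 0.039357$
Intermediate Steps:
$R{\left(k,q \right)} = 48$ ($R{\left(k,q \right)} = 8 \cdot 6 = 48$)
$h{\left(t,a \right)} = 48 + 16 a + 32 t$ ($h{\left(t,a \right)} = \left(32 t + 16 a\right) + 48 = \left(16 a + 32 t\right) + 48 = 48 + 16 a + 32 t$)
$S = 608$ ($S = 392 + 216 = 608$)
$n{\left(D,l \right)} = -16 + 640 l$ ($n{\left(D,l \right)} = 608 l + \left(48 + 16 \left(-4\right) + 32 l\right) = 608 l + \left(48 - 64 + 32 l\right) = 608 l + \left(-16 + 32 l\right) = -16 + 640 l$)
$\frac{n{\left(609,50 \right)}}{812663} = \frac{-16 + 640 \cdot 50}{812663} = \left(-16 + 32000\right) \frac{1}{812663} = 31984 \cdot \frac{1}{812663} = \frac{31984}{812663}$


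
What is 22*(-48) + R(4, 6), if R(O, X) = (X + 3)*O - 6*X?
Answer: -1056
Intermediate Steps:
R(O, X) = -6*X + O*(3 + X) (R(O, X) = (3 + X)*O - 6*X = O*(3 + X) - 6*X = -6*X + O*(3 + X))
22*(-48) + R(4, 6) = 22*(-48) + (-6*6 + 3*4 + 4*6) = -1056 + (-36 + 12 + 24) = -1056 + 0 = -1056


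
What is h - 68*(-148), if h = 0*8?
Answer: 10064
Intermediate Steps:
h = 0
h - 68*(-148) = 0 - 68*(-148) = 0 + 10064 = 10064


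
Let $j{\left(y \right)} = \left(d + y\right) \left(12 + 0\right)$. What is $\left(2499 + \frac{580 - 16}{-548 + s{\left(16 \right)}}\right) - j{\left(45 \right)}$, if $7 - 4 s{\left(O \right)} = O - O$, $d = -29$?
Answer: $\frac{5038539}{2185} \approx 2306.0$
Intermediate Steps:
$s{\left(O \right)} = \frac{7}{4}$ ($s{\left(O \right)} = \frac{7}{4} - \frac{O - O}{4} = \frac{7}{4} - 0 = \frac{7}{4} + 0 = \frac{7}{4}$)
$j{\left(y \right)} = -348 + 12 y$ ($j{\left(y \right)} = \left(-29 + y\right) \left(12 + 0\right) = \left(-29 + y\right) 12 = -348 + 12 y$)
$\left(2499 + \frac{580 - 16}{-548 + s{\left(16 \right)}}\right) - j{\left(45 \right)} = \left(2499 + \frac{580 - 16}{-548 + \frac{7}{4}}\right) - \left(-348 + 12 \cdot 45\right) = \left(2499 + \frac{564}{- \frac{2185}{4}}\right) - \left(-348 + 540\right) = \left(2499 + 564 \left(- \frac{4}{2185}\right)\right) - 192 = \left(2499 - \frac{2256}{2185}\right) - 192 = \frac{5458059}{2185} - 192 = \frac{5038539}{2185}$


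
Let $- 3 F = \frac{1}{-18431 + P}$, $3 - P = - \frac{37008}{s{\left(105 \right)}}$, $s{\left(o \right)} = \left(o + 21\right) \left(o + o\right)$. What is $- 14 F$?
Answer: $- \frac{1715}{6771776} \approx -0.00025326$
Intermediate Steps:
$s{\left(o \right)} = 2 o \left(21 + o\right)$ ($s{\left(o \right)} = \left(21 + o\right) 2 o = 2 o \left(21 + o\right)$)
$P = \frac{3233}{735}$ ($P = 3 - - \frac{37008}{2 \cdot 105 \left(21 + 105\right)} = 3 - - \frac{37008}{2 \cdot 105 \cdot 126} = 3 - - \frac{37008}{26460} = 3 - \left(-37008\right) \frac{1}{26460} = 3 - - \frac{1028}{735} = 3 + \frac{1028}{735} = \frac{3233}{735} \approx 4.3986$)
$F = \frac{245}{13543552}$ ($F = - \frac{1}{3 \left(-18431 + \frac{3233}{735}\right)} = - \frac{1}{3 \left(- \frac{13543552}{735}\right)} = \left(- \frac{1}{3}\right) \left(- \frac{735}{13543552}\right) = \frac{245}{13543552} \approx 1.809 \cdot 10^{-5}$)
$- 14 F = \left(-14\right) \frac{245}{13543552} = - \frac{1715}{6771776}$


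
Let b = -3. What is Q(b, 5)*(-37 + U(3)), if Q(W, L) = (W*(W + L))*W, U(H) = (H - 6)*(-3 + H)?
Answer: -666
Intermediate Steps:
U(H) = (-6 + H)*(-3 + H)
Q(W, L) = W²*(L + W) (Q(W, L) = (W*(L + W))*W = W²*(L + W))
Q(b, 5)*(-37 + U(3)) = ((-3)²*(5 - 3))*(-37 + (18 + 3² - 9*3)) = (9*2)*(-37 + (18 + 9 - 27)) = 18*(-37 + 0) = 18*(-37) = -666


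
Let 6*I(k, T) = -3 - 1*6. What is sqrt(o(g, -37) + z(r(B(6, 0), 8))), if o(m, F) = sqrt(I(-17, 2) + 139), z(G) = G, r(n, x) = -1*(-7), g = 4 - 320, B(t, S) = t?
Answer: sqrt(28 + 10*sqrt(22))/2 ≈ 4.3274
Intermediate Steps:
g = -316
r(n, x) = 7
I(k, T) = -3/2 (I(k, T) = (-3 - 1*6)/6 = (-3 - 6)/6 = (1/6)*(-9) = -3/2)
o(m, F) = 5*sqrt(22)/2 (o(m, F) = sqrt(-3/2 + 139) = sqrt(275/2) = 5*sqrt(22)/2)
sqrt(o(g, -37) + z(r(B(6, 0), 8))) = sqrt(5*sqrt(22)/2 + 7) = sqrt(7 + 5*sqrt(22)/2)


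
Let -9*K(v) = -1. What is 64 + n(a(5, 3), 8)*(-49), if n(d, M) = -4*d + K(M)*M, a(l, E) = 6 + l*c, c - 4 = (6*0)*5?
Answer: 46048/9 ≈ 5116.4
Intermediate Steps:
K(v) = ⅑ (K(v) = -⅑*(-1) = ⅑)
c = 4 (c = 4 + (6*0)*5 = 4 + 0*5 = 4 + 0 = 4)
a(l, E) = 6 + 4*l (a(l, E) = 6 + l*4 = 6 + 4*l)
n(d, M) = -4*d + M/9
64 + n(a(5, 3), 8)*(-49) = 64 + (-4*(6 + 4*5) + (⅑)*8)*(-49) = 64 + (-4*(6 + 20) + 8/9)*(-49) = 64 + (-4*26 + 8/9)*(-49) = 64 + (-104 + 8/9)*(-49) = 64 - 928/9*(-49) = 64 + 45472/9 = 46048/9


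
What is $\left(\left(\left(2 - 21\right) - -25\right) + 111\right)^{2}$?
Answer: $13689$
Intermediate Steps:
$\left(\left(\left(2 - 21\right) - -25\right) + 111\right)^{2} = \left(\left(-19 + 25\right) + 111\right)^{2} = \left(6 + 111\right)^{2} = 117^{2} = 13689$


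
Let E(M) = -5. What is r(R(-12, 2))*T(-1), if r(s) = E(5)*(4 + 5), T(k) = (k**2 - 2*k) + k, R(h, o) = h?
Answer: -90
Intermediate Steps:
T(k) = k**2 - k
r(s) = -45 (r(s) = -5*(4 + 5) = -5*9 = -45)
r(R(-12, 2))*T(-1) = -(-45)*(-1 - 1) = -(-45)*(-2) = -45*2 = -90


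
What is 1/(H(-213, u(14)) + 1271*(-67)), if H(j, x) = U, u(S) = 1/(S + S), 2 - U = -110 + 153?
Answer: -1/85198 ≈ -1.1737e-5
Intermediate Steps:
U = -41 (U = 2 - (-110 + 153) = 2 - 1*43 = 2 - 43 = -41)
u(S) = 1/(2*S)
H(j, x) = -41
1/(H(-213, u(14)) + 1271*(-67)) = 1/(-41 + 1271*(-67)) = 1/(-41 - 85157) = 1/(-85198) = -1/85198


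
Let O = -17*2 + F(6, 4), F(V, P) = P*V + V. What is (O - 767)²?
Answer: 594441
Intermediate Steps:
F(V, P) = V + P*V
O = -4 (O = -17*2 + 6*(1 + 4) = -34 + 6*5 = -34 + 30 = -4)
(O - 767)² = (-4 - 767)² = (-771)² = 594441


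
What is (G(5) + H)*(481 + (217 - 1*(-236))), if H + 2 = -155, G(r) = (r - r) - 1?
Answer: -147572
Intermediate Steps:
G(r) = -1 (G(r) = 0 - 1 = -1)
H = -157 (H = -2 - 155 = -157)
(G(5) + H)*(481 + (217 - 1*(-236))) = (-1 - 157)*(481 + (217 - 1*(-236))) = -158*(481 + (217 + 236)) = -158*(481 + 453) = -158*934 = -147572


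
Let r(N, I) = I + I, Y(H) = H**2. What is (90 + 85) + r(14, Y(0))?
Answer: 175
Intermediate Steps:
r(N, I) = 2*I
(90 + 85) + r(14, Y(0)) = (90 + 85) + 2*0**2 = 175 + 2*0 = 175 + 0 = 175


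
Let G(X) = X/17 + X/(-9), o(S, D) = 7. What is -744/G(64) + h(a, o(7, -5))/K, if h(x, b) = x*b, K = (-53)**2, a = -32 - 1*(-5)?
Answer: 39957165/179776 ≈ 222.26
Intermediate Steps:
a = -27 (a = -32 + 5 = -27)
K = 2809
G(X) = -8*X/153 (G(X) = X*(1/17) + X*(-1/9) = X/17 - X/9 = -8*X/153)
h(x, b) = b*x
-744/G(64) + h(a, o(7, -5))/K = -744/((-8/153*64)) + (7*(-27))/2809 = -744/(-512/153) - 189*1/2809 = -744*(-153/512) - 189/2809 = 14229/64 - 189/2809 = 39957165/179776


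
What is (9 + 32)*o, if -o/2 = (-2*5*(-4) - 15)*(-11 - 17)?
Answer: 57400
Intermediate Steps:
o = 1400 (o = -2*(-2*5*(-4) - 15)*(-11 - 17) = -2*(-10*(-4) - 15)*(-28) = -2*(40 - 15)*(-28) = -50*(-28) = -2*(-700) = 1400)
(9 + 32)*o = (9 + 32)*1400 = 41*1400 = 57400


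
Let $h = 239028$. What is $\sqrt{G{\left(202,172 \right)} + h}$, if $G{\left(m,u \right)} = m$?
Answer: $\sqrt{239230} \approx 489.11$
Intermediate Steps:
$\sqrt{G{\left(202,172 \right)} + h} = \sqrt{202 + 239028} = \sqrt{239230}$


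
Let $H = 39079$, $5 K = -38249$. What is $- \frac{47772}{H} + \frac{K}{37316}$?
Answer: $- \frac{10408032431}{7291359820} \approx -1.4274$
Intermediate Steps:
$K = - \frac{38249}{5}$ ($K = \frac{1}{5} \left(-38249\right) = - \frac{38249}{5} \approx -7649.8$)
$- \frac{47772}{H} + \frac{K}{37316} = - \frac{47772}{39079} - \frac{38249}{5 \cdot 37316} = \left(-47772\right) \frac{1}{39079} - \frac{38249}{186580} = - \frac{47772}{39079} - \frac{38249}{186580} = - \frac{10408032431}{7291359820}$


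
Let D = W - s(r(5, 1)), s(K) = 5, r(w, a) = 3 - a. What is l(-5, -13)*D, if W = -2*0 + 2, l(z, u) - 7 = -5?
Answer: -6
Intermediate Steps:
l(z, u) = 2 (l(z, u) = 7 - 5 = 2)
W = 2 (W = 0 + 2 = 2)
D = -3 (D = 2 - 1*5 = 2 - 5 = -3)
l(-5, -13)*D = 2*(-3) = -6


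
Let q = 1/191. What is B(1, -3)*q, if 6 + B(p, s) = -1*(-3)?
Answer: -3/191 ≈ -0.015707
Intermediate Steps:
B(p, s) = -3 (B(p, s) = -6 - 1*(-3) = -6 + 3 = -3)
q = 1/191 ≈ 0.0052356
B(1, -3)*q = -3*1/191 = -3/191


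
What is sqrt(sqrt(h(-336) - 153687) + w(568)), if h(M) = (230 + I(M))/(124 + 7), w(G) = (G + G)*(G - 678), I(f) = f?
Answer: sqrt(-2144438560 + 131*I*sqrt(2637436493))/131 ≈ 0.5545 + 353.5*I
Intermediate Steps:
w(G) = 2*G*(-678 + G) (w(G) = (2*G)*(-678 + G) = 2*G*(-678 + G))
h(M) = 230/131 + M/131 (h(M) = (230 + M)/(124 + 7) = (230 + M)/131 = (230 + M)*(1/131) = 230/131 + M/131)
sqrt(sqrt(h(-336) - 153687) + w(568)) = sqrt(sqrt((230/131 + (1/131)*(-336)) - 153687) + 2*568*(-678 + 568)) = sqrt(sqrt((230/131 - 336/131) - 153687) + 2*568*(-110)) = sqrt(sqrt(-106/131 - 153687) - 124960) = sqrt(sqrt(-20133103/131) - 124960) = sqrt(I*sqrt(2637436493)/131 - 124960) = sqrt(-124960 + I*sqrt(2637436493)/131)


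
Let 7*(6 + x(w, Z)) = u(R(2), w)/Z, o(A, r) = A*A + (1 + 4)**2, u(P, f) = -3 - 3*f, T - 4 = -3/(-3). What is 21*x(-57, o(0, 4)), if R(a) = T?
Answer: -2646/25 ≈ -105.84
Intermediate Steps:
T = 5 (T = 4 - 3/(-3) = 4 - 3*(-1/3) = 4 + 1 = 5)
R(a) = 5
o(A, r) = 25 + A**2 (o(A, r) = A**2 + 5**2 = A**2 + 25 = 25 + A**2)
x(w, Z) = -6 + (-3 - 3*w)/(7*Z) (x(w, Z) = -6 + ((-3 - 3*w)/Z)/7 = -6 + (-3 - 3*w)/(7*Z))
21*x(-57, o(0, 4)) = 21*(3*(-1 - 1*(-57) - 14*(25 + 0**2))/(7*(25 + 0**2))) = 21*(3*(-1 + 57 - 14*(25 + 0))/(7*(25 + 0))) = 21*((3/7)*(-1 + 57 - 14*25)/25) = 21*((3/7)*(1/25)*(-1 + 57 - 350)) = 21*((3/7)*(1/25)*(-294)) = 21*(-126/25) = -2646/25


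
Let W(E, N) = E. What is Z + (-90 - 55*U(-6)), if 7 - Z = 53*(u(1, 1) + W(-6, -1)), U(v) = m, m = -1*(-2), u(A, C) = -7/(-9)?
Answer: 754/9 ≈ 83.778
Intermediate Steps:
u(A, C) = 7/9 (u(A, C) = -7*(-⅑) = 7/9)
m = 2
U(v) = 2
Z = 2554/9 (Z = 7 - 53*(7/9 - 6) = 7 - 53*(-47)/9 = 7 - 1*(-2491/9) = 7 + 2491/9 = 2554/9 ≈ 283.78)
Z + (-90 - 55*U(-6)) = 2554/9 + (-90 - 55*2) = 2554/9 + (-90 - 110) = 2554/9 - 200 = 754/9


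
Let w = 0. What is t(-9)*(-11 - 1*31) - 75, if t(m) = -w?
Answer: -75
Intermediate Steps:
t(m) = 0 (t(m) = -1*0 = 0)
t(-9)*(-11 - 1*31) - 75 = 0*(-11 - 1*31) - 75 = 0*(-11 - 31) - 75 = 0*(-42) - 75 = 0 - 75 = -75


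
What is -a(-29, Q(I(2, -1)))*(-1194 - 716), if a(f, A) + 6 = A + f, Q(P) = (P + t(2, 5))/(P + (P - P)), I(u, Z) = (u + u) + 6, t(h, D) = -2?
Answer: -65322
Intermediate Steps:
I(u, Z) = 6 + 2*u (I(u, Z) = 2*u + 6 = 6 + 2*u)
Q(P) = (-2 + P)/P (Q(P) = (P - 2)/(P + (P - P)) = (-2 + P)/(P + 0) = (-2 + P)/P)
a(f, A) = -6 + A + f (a(f, A) = -6 + (A + f) = -6 + A + f)
-a(-29, Q(I(2, -1)))*(-1194 - 716) = -(-6 + (-2 + (6 + 2*2))/(6 + 2*2) - 29)*(-1194 - 716) = -(-6 + (-2 + (6 + 4))/(6 + 4) - 29)*(-1910) = -(-6 + (-2 + 10)/10 - 29)*(-1910) = -(-6 + (⅒)*8 - 29)*(-1910) = -(-6 + ⅘ - 29)*(-1910) = -(-171)*(-1910)/5 = -1*65322 = -65322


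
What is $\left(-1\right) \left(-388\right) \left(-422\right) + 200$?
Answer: $-163536$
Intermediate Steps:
$\left(-1\right) \left(-388\right) \left(-422\right) + 200 = 388 \left(-422\right) + 200 = -163736 + 200 = -163536$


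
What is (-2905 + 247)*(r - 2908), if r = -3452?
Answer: 16904880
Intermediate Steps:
(-2905 + 247)*(r - 2908) = (-2905 + 247)*(-3452 - 2908) = -2658*(-6360) = 16904880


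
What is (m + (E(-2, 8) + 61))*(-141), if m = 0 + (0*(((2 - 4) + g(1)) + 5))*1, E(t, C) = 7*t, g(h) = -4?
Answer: -6627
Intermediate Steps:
m = 0 (m = 0 + (0*(((2 - 4) - 4) + 5))*1 = 0 + (0*((-2 - 4) + 5))*1 = 0 + (0*(-6 + 5))*1 = 0 + (0*(-1))*1 = 0 + 0*1 = 0 + 0 = 0)
(m + (E(-2, 8) + 61))*(-141) = (0 + (7*(-2) + 61))*(-141) = (0 + (-14 + 61))*(-141) = (0 + 47)*(-141) = 47*(-141) = -6627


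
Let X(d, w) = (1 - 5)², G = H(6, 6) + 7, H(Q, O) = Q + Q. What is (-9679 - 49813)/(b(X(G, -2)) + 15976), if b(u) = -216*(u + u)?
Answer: -14873/2266 ≈ -6.5635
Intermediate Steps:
H(Q, O) = 2*Q
G = 19 (G = 2*6 + 7 = 12 + 7 = 19)
X(d, w) = 16 (X(d, w) = (-4)² = 16)
b(u) = -432*u
(-9679 - 49813)/(b(X(G, -2)) + 15976) = (-9679 - 49813)/(-432*16 + 15976) = -59492/(-6912 + 15976) = -59492/9064 = -59492*1/9064 = -14873/2266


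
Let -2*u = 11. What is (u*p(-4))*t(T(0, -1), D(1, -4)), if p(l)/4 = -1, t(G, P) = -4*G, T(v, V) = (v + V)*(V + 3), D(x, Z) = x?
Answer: 176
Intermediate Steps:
T(v, V) = (3 + V)*(V + v) (T(v, V) = (V + v)*(3 + V) = (3 + V)*(V + v))
p(l) = -4 (p(l) = 4*(-1) = -4)
u = -11/2 (u = -½*11 = -11/2 ≈ -5.5000)
(u*p(-4))*t(T(0, -1), D(1, -4)) = (-11/2*(-4))*(-4*((-1)² + 3*(-1) + 3*0 - 1*0)) = 22*(-4*(1 - 3 + 0 + 0)) = 22*(-4*(-2)) = 22*8 = 176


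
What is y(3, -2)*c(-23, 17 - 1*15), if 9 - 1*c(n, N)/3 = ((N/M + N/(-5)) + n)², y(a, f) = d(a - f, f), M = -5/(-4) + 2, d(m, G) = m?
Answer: -6466008/845 ≈ -7652.1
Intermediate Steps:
M = 13/4 (M = -5*(-¼) + 2 = 5/4 + 2 = 13/4 ≈ 3.2500)
y(a, f) = a - f
c(n, N) = 27 - 3*(n + 7*N/65)² (c(n, N) = 27 - 3*((N/(13/4) + N/(-5)) + n)² = 27 - 3*((N*(4/13) + N*(-⅕)) + n)² = 27 - 3*((4*N/13 - N/5) + n)² = 27 - 3*(7*N/65 + n)² = 27 - 3*(n + 7*N/65)²)
y(3, -2)*c(-23, 17 - 1*15) = (3 - 1*(-2))*(27 - 3*(7*(17 - 1*15) + 65*(-23))²/4225) = (3 + 2)*(27 - 3*(7*(17 - 15) - 1495)²/4225) = 5*(27 - 3*(7*2 - 1495)²/4225) = 5*(27 - 3*(14 - 1495)²/4225) = 5*(27 - 3/4225*(-1481)²) = 5*(27 - 3/4225*2193361) = 5*(27 - 6580083/4225) = 5*(-6466008/4225) = -6466008/845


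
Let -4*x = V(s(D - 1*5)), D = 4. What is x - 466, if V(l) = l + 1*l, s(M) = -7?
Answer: -925/2 ≈ -462.50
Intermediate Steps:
V(l) = 2*l (V(l) = l + l = 2*l)
x = 7/2 (x = -(-7)/2 = -¼*(-14) = 7/2 ≈ 3.5000)
x - 466 = 7/2 - 466 = -925/2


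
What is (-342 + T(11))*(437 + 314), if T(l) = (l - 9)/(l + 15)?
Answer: -3338195/13 ≈ -2.5678e+5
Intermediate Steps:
T(l) = (-9 + l)/(15 + l)
(-342 + T(11))*(437 + 314) = (-342 + (-9 + 11)/(15 + 11))*(437 + 314) = (-342 + 2/26)*751 = (-342 + (1/26)*2)*751 = (-342 + 1/13)*751 = -4445/13*751 = -3338195/13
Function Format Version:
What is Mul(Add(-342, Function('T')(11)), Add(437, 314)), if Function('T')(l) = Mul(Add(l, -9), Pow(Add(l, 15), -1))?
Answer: Rational(-3338195, 13) ≈ -2.5678e+5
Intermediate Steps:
Function('T')(l) = Mul(Pow(Add(15, l), -1), Add(-9, l)) (Function('T')(l) = Mul(Add(-9, l), Pow(Add(15, l), -1)) = Mul(Pow(Add(15, l), -1), Add(-9, l)))
Mul(Add(-342, Function('T')(11)), Add(437, 314)) = Mul(Add(-342, Mul(Pow(Add(15, 11), -1), Add(-9, 11))), Add(437, 314)) = Mul(Add(-342, Mul(Pow(26, -1), 2)), 751) = Mul(Add(-342, Mul(Rational(1, 26), 2)), 751) = Mul(Add(-342, Rational(1, 13)), 751) = Mul(Rational(-4445, 13), 751) = Rational(-3338195, 13)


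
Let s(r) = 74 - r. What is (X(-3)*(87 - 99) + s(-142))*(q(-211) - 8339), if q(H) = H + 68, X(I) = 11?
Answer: -712488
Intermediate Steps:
q(H) = 68 + H
(X(-3)*(87 - 99) + s(-142))*(q(-211) - 8339) = (11*(87 - 99) + (74 - 1*(-142)))*((68 - 211) - 8339) = (11*(-12) + (74 + 142))*(-143 - 8339) = (-132 + 216)*(-8482) = 84*(-8482) = -712488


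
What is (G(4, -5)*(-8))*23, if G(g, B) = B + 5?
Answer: 0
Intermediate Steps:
G(g, B) = 5 + B
(G(4, -5)*(-8))*23 = ((5 - 5)*(-8))*23 = (0*(-8))*23 = 0*23 = 0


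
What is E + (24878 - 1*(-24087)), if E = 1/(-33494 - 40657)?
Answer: 3630803714/74151 ≈ 48965.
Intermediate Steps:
E = -1/74151 (E = 1/(-74151) = -1/74151 ≈ -1.3486e-5)
E + (24878 - 1*(-24087)) = -1/74151 + (24878 - 1*(-24087)) = -1/74151 + (24878 + 24087) = -1/74151 + 48965 = 3630803714/74151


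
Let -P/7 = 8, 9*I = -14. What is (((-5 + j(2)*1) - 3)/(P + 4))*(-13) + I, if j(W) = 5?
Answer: -83/36 ≈ -2.3056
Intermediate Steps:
I = -14/9 (I = (⅑)*(-14) = -14/9 ≈ -1.5556)
P = -56 (P = -7*8 = -56)
(((-5 + j(2)*1) - 3)/(P + 4))*(-13) + I = (((-5 + 5*1) - 3)/(-56 + 4))*(-13) - 14/9 = (((-5 + 5) - 3)/(-52))*(-13) - 14/9 = ((0 - 3)*(-1/52))*(-13) - 14/9 = -3*(-1/52)*(-13) - 14/9 = (3/52)*(-13) - 14/9 = -¾ - 14/9 = -83/36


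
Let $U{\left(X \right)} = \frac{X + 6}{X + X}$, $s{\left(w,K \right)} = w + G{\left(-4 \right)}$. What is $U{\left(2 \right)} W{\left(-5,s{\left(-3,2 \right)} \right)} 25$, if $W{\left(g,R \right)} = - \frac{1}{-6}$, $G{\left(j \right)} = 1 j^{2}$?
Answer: $\frac{25}{3} \approx 8.3333$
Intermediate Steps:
$G{\left(j \right)} = j^{2}$
$s{\left(w,K \right)} = 16 + w$ ($s{\left(w,K \right)} = w + \left(-4\right)^{2} = w + 16 = 16 + w$)
$U{\left(X \right)} = \frac{6 + X}{2 X}$
$W{\left(g,R \right)} = \frac{1}{6}$ ($W{\left(g,R \right)} = \left(-1\right) \left(- \frac{1}{6}\right) = \frac{1}{6}$)
$U{\left(2 \right)} W{\left(-5,s{\left(-3,2 \right)} \right)} 25 = \frac{6 + 2}{2 \cdot 2} \cdot \frac{1}{6} \cdot 25 = \frac{1}{2} \cdot \frac{1}{2} \cdot 8 \cdot \frac{1}{6} \cdot 25 = 2 \cdot \frac{1}{6} \cdot 25 = \frac{1}{3} \cdot 25 = \frac{25}{3}$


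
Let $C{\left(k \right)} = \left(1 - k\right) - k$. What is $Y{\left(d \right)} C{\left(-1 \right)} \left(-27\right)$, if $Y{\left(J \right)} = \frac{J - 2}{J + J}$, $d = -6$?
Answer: $-54$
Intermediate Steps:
$Y{\left(J \right)} = \frac{-2 + J}{2 J}$
$C{\left(k \right)} = 1 - 2 k$
$Y{\left(d \right)} C{\left(-1 \right)} \left(-27\right) = \frac{-2 - 6}{2 \left(-6\right)} \left(1 - -2\right) \left(-27\right) = \frac{1}{2} \left(- \frac{1}{6}\right) \left(-8\right) \left(1 + 2\right) \left(-27\right) = \frac{2}{3} \cdot 3 \left(-27\right) = 2 \left(-27\right) = -54$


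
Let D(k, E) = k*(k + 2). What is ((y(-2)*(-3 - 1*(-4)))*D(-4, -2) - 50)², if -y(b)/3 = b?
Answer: 4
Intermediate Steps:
y(b) = -3*b
D(k, E) = k*(2 + k)
((y(-2)*(-3 - 1*(-4)))*D(-4, -2) - 50)² = (((-3*(-2))*(-3 - 1*(-4)))*(-4*(2 - 4)) - 50)² = ((6*(-3 + 4))*(-4*(-2)) - 50)² = ((6*1)*8 - 50)² = (6*8 - 50)² = (48 - 50)² = (-2)² = 4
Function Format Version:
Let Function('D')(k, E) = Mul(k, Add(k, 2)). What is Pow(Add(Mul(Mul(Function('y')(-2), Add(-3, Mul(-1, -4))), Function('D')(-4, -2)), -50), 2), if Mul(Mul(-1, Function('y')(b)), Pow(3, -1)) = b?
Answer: 4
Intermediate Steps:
Function('y')(b) = Mul(-3, b)
Function('D')(k, E) = Mul(k, Add(2, k))
Pow(Add(Mul(Mul(Function('y')(-2), Add(-3, Mul(-1, -4))), Function('D')(-4, -2)), -50), 2) = Pow(Add(Mul(Mul(Mul(-3, -2), Add(-3, Mul(-1, -4))), Mul(-4, Add(2, -4))), -50), 2) = Pow(Add(Mul(Mul(6, Add(-3, 4)), Mul(-4, -2)), -50), 2) = Pow(Add(Mul(Mul(6, 1), 8), -50), 2) = Pow(Add(Mul(6, 8), -50), 2) = Pow(Add(48, -50), 2) = Pow(-2, 2) = 4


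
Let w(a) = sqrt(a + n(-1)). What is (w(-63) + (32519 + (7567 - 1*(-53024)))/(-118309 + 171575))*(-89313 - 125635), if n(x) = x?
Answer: -10006904140/26633 - 1719584*I ≈ -3.7573e+5 - 1.7196e+6*I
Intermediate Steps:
w(a) = sqrt(-1 + a) (w(a) = sqrt(a - 1) = sqrt(-1 + a))
(w(-63) + (32519 + (7567 - 1*(-53024)))/(-118309 + 171575))*(-89313 - 125635) = (sqrt(-1 - 63) + (32519 + (7567 - 1*(-53024)))/(-118309 + 171575))*(-89313 - 125635) = (sqrt(-64) + (32519 + (7567 + 53024))/53266)*(-214948) = (8*I + (32519 + 60591)*(1/53266))*(-214948) = (8*I + 93110*(1/53266))*(-214948) = (8*I + 46555/26633)*(-214948) = (46555/26633 + 8*I)*(-214948) = -10006904140/26633 - 1719584*I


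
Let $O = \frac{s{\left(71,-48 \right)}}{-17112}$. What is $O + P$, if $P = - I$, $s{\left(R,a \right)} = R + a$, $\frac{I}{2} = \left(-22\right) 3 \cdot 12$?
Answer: $\frac{1178495}{744} \approx 1584.0$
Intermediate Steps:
$I = -1584$ ($I = 2 \left(-22\right) 3 \cdot 12 = 2 \left(\left(-66\right) 12\right) = 2 \left(-792\right) = -1584$)
$P = 1584$ ($P = \left(-1\right) \left(-1584\right) = 1584$)
$O = - \frac{1}{744}$ ($O = \frac{71 - 48}{-17112} = 23 \left(- \frac{1}{17112}\right) = - \frac{1}{744} \approx -0.0013441$)
$O + P = - \frac{1}{744} + 1584 = \frac{1178495}{744}$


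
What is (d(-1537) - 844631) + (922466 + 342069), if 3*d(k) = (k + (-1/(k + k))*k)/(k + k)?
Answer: 2581570817/6148 ≈ 4.1990e+5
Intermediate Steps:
d(k) = (-½ + k)/(6*k) (d(k) = ((k + (-1/(k + k))*k)/(k + k))/3 = ((k + (-1/(2*k))*k)/((2*k)))/3 = ((k + (-1/(2*k))*k)*(1/(2*k)))/3 = ((k - ½)*(1/(2*k)))/3 = ((-½ + k)*(1/(2*k)))/3 = ((-½ + k)/(2*k))/3 = (-½ + k)/(6*k))
(d(-1537) - 844631) + (922466 + 342069) = ((1/12)*(-1 + 2*(-1537))/(-1537) - 844631) + (922466 + 342069) = ((1/12)*(-1/1537)*(-1 - 3074) - 844631) + 1264535 = ((1/12)*(-1/1537)*(-3075) - 844631) + 1264535 = (1025/6148 - 844631) + 1264535 = -5192790363/6148 + 1264535 = 2581570817/6148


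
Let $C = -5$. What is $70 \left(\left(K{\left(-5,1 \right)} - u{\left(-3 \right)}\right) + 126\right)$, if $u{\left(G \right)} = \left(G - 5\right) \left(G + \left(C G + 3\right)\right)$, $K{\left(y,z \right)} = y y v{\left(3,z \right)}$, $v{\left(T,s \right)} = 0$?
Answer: $17220$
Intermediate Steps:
$K{\left(y,z \right)} = 0$ ($K{\left(y,z \right)} = y y 0 = y^{2} \cdot 0 = 0$)
$u{\left(G \right)} = \left(-5 + G\right) \left(3 - 4 G\right)$ ($u{\left(G \right)} = \left(G - 5\right) \left(G - \left(-3 + 5 G\right)\right) = \left(-5 + G\right) \left(G - \left(-3 + 5 G\right)\right) = \left(-5 + G\right) \left(3 - 4 G\right)$)
$70 \left(\left(K{\left(-5,1 \right)} - u{\left(-3 \right)}\right) + 126\right) = 70 \left(\left(0 - \left(-15 - 4 \left(-3\right)^{2} + 23 \left(-3\right)\right)\right) + 126\right) = 70 \left(\left(0 - \left(-15 - 36 - 69\right)\right) + 126\right) = 70 \left(\left(0 - -120\right) + 126\right) = 70 \left(\left(0 + 120\right) + 126\right) = 70 \left(120 + 126\right) = 70 \cdot 246 = 17220$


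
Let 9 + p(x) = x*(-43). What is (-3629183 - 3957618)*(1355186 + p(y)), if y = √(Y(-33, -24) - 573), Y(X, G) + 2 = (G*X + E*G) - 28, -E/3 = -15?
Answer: -10281458218777 + 2936091987*I*√11 ≈ -1.0281e+13 + 9.7379e+9*I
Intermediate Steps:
E = 45 (E = -3*(-15) = 45)
Y(X, G) = -30 + 45*G + G*X (Y(X, G) = -2 + ((G*X + 45*G) - 28) = -2 + ((45*G + G*X) - 28) = -2 + (-28 + 45*G + G*X) = -30 + 45*G + G*X)
y = 9*I*√11 (y = √((-30 + 45*(-24) - 24*(-33)) - 573) = √((-30 - 1080 + 792) - 573) = √(-318 - 573) = √(-891) = 9*I*√11 ≈ 29.85*I)
p(x) = -9 - 43*x (p(x) = -9 + x*(-43) = -9 - 43*x)
(-3629183 - 3957618)*(1355186 + p(y)) = (-3629183 - 3957618)*(1355186 + (-9 - 387*I*√11)) = -7586801*(1355186 + (-9 - 387*I*√11)) = -7586801*(1355177 - 387*I*√11) = -10281458218777 + 2936091987*I*√11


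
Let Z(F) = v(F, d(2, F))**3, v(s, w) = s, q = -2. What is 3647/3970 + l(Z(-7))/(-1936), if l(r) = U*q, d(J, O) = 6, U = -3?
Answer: 1759193/1921480 ≈ 0.91554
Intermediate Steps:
Z(F) = F**3
l(r) = 6 (l(r) = -3*(-2) = 6)
3647/3970 + l(Z(-7))/(-1936) = 3647/3970 + 6/(-1936) = 3647*(1/3970) + 6*(-1/1936) = 3647/3970 - 3/968 = 1759193/1921480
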